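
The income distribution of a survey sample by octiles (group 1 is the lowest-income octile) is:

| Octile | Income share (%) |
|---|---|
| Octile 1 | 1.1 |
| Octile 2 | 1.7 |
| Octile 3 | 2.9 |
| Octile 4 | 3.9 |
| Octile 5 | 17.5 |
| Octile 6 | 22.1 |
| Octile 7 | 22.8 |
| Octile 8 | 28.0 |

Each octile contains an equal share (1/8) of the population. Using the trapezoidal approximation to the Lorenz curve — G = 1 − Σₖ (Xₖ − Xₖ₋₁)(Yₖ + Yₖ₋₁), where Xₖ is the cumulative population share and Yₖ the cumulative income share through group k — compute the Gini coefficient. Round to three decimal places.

Cumulative income shares Yₖ: 0.0110, 0.0280, 0.0570, 0.0960, 0.2710, 0.4920, 0.7200, 1.0000
Σ (Xₖ−Xₖ₋₁)(Yₖ+Yₖ₋₁) = (1/8)(0.0110+0.0000) + (1/8)(0.0280+0.0110) + (1/8)(0.0570+0.0280) + (1/8)(0.0960+0.0570) + (1/8)(0.2710+0.0960) + (1/8)(0.4920+0.2710) + (1/8)(0.7200+0.4920) + (1/8)(1.0000+0.7200)
  = 0.0014 + 0.0049 + 0.0106 + 0.0191 + 0.0459 + 0.0954 + 0.1515 + 0.2150 = 0.5437
G = 1 − 0.5437 = 0.4563

0.456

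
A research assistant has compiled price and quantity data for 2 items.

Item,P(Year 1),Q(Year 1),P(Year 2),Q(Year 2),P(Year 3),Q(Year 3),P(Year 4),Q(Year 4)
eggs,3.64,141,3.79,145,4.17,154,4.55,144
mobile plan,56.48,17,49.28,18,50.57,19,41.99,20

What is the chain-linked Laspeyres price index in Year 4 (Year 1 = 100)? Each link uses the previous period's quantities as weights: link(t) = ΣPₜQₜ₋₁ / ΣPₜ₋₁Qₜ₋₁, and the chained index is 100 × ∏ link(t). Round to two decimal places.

91.80

Link Year 1→Year 2:
ΣP(Year 2)Q(Year 1) = 3.79×141 + 49.28×17 = 534.39 + 837.76 = 1372.15
ΣP(Year 1)Q(Year 1) = 3.64×141 + 56.48×17 = 513.24 + 960.16 = 1473.4
link = 1372.15/1473.4 = 0.931281
Link Year 2→Year 3:
ΣP(Year 3)Q(Year 2) = 4.17×145 + 50.57×18 = 604.65 + 910.26 = 1514.91
ΣP(Year 2)Q(Year 2) = 3.79×145 + 49.28×18 = 549.55 + 887.04 = 1436.59
link = 1514.91/1436.59 = 1.054518
Link Year 3→Year 4:
ΣP(Year 4)Q(Year 3) = 4.55×154 + 41.99×19 = 700.7 + 797.81 = 1498.51
ΣP(Year 3)Q(Year 3) = 4.17×154 + 50.57×19 = 642.18 + 960.83 = 1603.01
link = 1498.51/1603.01 = 0.934810
Chained index = 100 × 0.931281 × 1.054518 × 0.934810 = 91.8033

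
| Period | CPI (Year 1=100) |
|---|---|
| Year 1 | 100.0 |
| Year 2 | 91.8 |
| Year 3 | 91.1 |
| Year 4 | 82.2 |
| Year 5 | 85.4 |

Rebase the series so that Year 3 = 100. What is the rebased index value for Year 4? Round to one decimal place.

90.2

Rebased(Year 4) = 82.2 / 91.1 × 100 = 90.2305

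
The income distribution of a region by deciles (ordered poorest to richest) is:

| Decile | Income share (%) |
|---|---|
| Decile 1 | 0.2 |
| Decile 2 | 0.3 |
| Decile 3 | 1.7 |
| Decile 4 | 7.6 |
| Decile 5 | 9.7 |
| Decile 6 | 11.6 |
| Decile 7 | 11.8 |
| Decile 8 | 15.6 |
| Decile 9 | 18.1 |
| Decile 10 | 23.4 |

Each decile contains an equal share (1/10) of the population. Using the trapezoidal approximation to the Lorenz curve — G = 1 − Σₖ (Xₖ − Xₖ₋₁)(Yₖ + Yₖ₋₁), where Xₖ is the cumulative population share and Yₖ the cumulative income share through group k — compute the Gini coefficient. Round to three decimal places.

0.417

Cumulative income shares Yₖ: 0.0020, 0.0050, 0.0220, 0.0980, 0.1950, 0.3110, 0.4290, 0.5850, 0.7660, 1.0000
Σ (Xₖ−Xₖ₋₁)(Yₖ+Yₖ₋₁) = (1/10)(0.0020+0.0000) + (1/10)(0.0050+0.0020) + (1/10)(0.0220+0.0050) + (1/10)(0.0980+0.0220) + (1/10)(0.1950+0.0980) + (1/10)(0.3110+0.1950) + (1/10)(0.4290+0.3110) + (1/10)(0.5850+0.4290) + (1/10)(0.7660+0.5850) + (1/10)(1.0000+0.7660)
  = 0.0002 + 0.0007 + 0.0027 + 0.0120 + 0.0293 + 0.0506 + 0.0740 + 0.1014 + 0.1351 + 0.1766 = 0.5826
G = 1 − 0.5826 = 0.4174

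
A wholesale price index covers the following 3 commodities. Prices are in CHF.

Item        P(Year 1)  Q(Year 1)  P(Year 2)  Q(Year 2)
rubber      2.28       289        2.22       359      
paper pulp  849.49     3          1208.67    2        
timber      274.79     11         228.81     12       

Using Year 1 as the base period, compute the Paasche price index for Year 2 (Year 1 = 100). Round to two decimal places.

Paasche price index uses current-period quantities as weights.
ΣP(Year 2)·Q(Year 2) = 2.22×359 + 1208.67×2 + 228.81×12 = 796.98 + 2417.34 + 2745.72 = 5960.04
ΣP(Year 1)·Q(Year 2) = 2.28×359 + 849.49×2 + 274.79×12 = 818.52 + 1698.98 + 3297.48 = 5814.98
Index = 5960.04 / 5814.98 × 100 = 102.4946

102.49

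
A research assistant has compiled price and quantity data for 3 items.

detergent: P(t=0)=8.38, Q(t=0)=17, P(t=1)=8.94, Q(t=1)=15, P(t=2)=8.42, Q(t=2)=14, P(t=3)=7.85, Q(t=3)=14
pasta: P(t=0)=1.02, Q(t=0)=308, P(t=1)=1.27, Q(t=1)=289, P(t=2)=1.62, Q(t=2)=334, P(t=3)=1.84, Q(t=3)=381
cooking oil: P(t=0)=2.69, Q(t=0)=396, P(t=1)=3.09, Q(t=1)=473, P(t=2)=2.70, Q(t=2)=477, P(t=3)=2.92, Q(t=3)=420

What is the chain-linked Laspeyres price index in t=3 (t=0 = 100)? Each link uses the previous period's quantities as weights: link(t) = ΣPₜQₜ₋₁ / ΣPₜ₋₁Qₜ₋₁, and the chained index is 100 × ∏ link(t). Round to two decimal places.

Link t=0→t=1:
ΣP(t=1)Q(t=0) = 8.94×17 + 1.27×308 + 3.09×396 = 151.98 + 391.16 + 1223.64 = 1766.78
ΣP(t=0)Q(t=0) = 8.38×17 + 1.02×308 + 2.69×396 = 142.46 + 314.16 + 1065.24 = 1521.86
link = 1766.78/1521.86 = 1.160935
Link t=1→t=2:
ΣP(t=2)Q(t=1) = 8.42×15 + 1.62×289 + 2.70×473 = 126.3 + 468.18 + 1277.1 = 1871.58
ΣP(t=1)Q(t=1) = 8.94×15 + 1.27×289 + 3.09×473 = 134.1 + 367.03 + 1461.57 = 1962.7
link = 1871.58/1962.7 = 0.953574
Link t=2→t=3:
ΣP(t=3)Q(t=2) = 7.85×14 + 1.84×334 + 2.92×477 = 109.9 + 614.56 + 1392.84 = 2117.3
ΣP(t=2)Q(t=2) = 8.42×14 + 1.62×334 + 2.70×477 = 117.88 + 541.08 + 1287.9 = 1946.86
link = 2117.3/1946.86 = 1.087546
Chained index = 100 × 1.160935 × 0.953574 × 1.087546 = 120.3954

120.40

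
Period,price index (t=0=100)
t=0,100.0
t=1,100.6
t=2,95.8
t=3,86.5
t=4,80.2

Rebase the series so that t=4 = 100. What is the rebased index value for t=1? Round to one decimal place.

Rebased(t=1) = 100.6 / 80.2 × 100 = 125.4364

125.4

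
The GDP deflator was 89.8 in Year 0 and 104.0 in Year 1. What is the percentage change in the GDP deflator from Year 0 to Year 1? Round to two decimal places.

15.81%

Change = (104.0 − 89.8) / 89.8 × 100
       = 14.2 / 89.8 × 100 = 15.8129%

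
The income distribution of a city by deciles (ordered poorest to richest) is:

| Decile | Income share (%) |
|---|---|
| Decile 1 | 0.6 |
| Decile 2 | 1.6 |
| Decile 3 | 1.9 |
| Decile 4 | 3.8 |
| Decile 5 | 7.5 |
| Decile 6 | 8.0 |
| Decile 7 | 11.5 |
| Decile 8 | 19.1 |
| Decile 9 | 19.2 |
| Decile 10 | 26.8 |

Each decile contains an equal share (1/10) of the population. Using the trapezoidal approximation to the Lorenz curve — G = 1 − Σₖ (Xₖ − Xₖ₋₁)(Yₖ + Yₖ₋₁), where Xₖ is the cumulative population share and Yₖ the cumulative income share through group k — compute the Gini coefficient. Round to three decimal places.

Cumulative income shares Yₖ: 0.0060, 0.0220, 0.0410, 0.0790, 0.1540, 0.2340, 0.3490, 0.5400, 0.7320, 1.0000
Σ (Xₖ−Xₖ₋₁)(Yₖ+Yₖ₋₁) = (1/10)(0.0060+0.0000) + (1/10)(0.0220+0.0060) + (1/10)(0.0410+0.0220) + (1/10)(0.0790+0.0410) + (1/10)(0.1540+0.0790) + (1/10)(0.2340+0.1540) + (1/10)(0.3490+0.2340) + (1/10)(0.5400+0.3490) + (1/10)(0.7320+0.5400) + (1/10)(1.0000+0.7320)
  = 0.0006 + 0.0028 + 0.0063 + 0.0120 + 0.0233 + 0.0388 + 0.0583 + 0.0889 + 0.1272 + 0.1732 = 0.5314
G = 1 − 0.5314 = 0.4686

0.469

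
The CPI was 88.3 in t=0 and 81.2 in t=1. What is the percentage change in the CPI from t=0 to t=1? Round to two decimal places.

-8.04%

Change = (81.2 − 88.3) / 88.3 × 100
       = -7.1 / 88.3 × 100 = -8.0408%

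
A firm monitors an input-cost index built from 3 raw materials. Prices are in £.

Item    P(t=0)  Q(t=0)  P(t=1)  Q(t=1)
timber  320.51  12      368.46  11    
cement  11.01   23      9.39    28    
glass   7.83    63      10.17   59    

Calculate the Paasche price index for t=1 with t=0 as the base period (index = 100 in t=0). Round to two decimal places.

114.44

Paasche price index uses current-period quantities as weights.
ΣP(t=1)·Q(t=1) = 368.46×11 + 9.39×28 + 10.17×59 = 4053.06 + 262.92 + 600.03 = 4916.01
ΣP(t=0)·Q(t=1) = 320.51×11 + 11.01×28 + 7.83×59 = 3525.61 + 308.28 + 461.97 = 4295.86
Index = 4916.01 / 4295.86 × 100 = 114.4360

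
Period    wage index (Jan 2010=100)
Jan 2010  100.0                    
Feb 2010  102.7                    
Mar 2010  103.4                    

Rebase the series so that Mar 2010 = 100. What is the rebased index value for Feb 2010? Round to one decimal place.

Rebased(Feb 2010) = 102.7 / 103.4 × 100 = 99.3230

99.3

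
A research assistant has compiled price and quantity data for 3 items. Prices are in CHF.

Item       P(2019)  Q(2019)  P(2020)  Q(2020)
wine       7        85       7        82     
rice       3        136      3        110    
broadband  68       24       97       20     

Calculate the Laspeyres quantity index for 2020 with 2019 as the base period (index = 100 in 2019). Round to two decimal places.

85.92

Laspeyres quantity index uses base-period prices as weights.
ΣP(2019)·Q(2020) = 7×82 + 3×110 + 68×20 = 574 + 330 + 1360 = 2264
ΣP(2019)·Q(2019) = 7×85 + 3×136 + 68×24 = 595 + 408 + 1632 = 2635
Index = 2264 / 2635 × 100 = 85.9203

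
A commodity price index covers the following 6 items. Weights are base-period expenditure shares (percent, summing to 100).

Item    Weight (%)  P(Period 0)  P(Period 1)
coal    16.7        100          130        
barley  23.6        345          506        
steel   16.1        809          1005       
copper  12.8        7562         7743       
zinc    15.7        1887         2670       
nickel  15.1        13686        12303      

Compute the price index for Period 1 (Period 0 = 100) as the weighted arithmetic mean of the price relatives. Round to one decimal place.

coal: 16.7 × (130/100) = 16.7 × 1.300000 = 21.7100
barley: 23.6 × (506/345) = 23.6 × 1.466667 = 34.6133
steel: 16.1 × (1005/809) = 16.1 × 1.242274 = 20.0006
copper: 12.8 × (7743/7562) = 12.8 × 1.023935 = 13.1064
zinc: 15.7 × (2670/1887) = 15.7 × 1.414944 = 22.2146
nickel: 15.1 × (12303/13686) = 15.1 × 0.898948 = 13.5741
Index = Σ wᵢ·(p₁ᵢ/p₀ᵢ) = 21.7100 + 34.6133 + 20.0006 + 13.1064 + 22.2146 + 13.5741 = 125.2191

125.2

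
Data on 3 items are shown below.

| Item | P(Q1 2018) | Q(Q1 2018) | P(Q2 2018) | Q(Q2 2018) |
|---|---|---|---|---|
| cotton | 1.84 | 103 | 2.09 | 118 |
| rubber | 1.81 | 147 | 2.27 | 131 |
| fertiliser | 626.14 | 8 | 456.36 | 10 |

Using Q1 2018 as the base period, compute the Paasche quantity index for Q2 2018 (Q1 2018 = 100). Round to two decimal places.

Paasche quantity index uses current-period prices as weights.
ΣP(Q2 2018)·Q(Q2 2018) = 2.09×118 + 2.27×131 + 456.36×10 = 246.62 + 297.37 + 4563.6 = 5107.59
ΣP(Q2 2018)·Q(Q1 2018) = 2.09×103 + 2.27×147 + 456.36×8 = 215.27 + 333.69 + 3650.88 = 4199.84
Index = 5107.59 / 4199.84 × 100 = 121.6139

121.61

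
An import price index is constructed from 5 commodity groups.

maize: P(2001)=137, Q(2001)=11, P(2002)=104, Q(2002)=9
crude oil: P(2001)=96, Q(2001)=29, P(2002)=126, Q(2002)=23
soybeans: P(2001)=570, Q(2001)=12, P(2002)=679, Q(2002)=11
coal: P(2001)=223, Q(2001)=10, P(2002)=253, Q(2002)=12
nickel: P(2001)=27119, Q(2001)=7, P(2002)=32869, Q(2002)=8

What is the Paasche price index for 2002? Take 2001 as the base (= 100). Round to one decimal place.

120.9

Paasche price index uses current-period quantities as weights.
ΣP(2002)·Q(2002) = 104×9 + 126×23 + 679×11 + 253×12 + 32869×8 = 936 + 2898 + 7469 + 3036 + 262952 = 277291
ΣP(2001)·Q(2002) = 137×9 + 96×23 + 570×11 + 223×12 + 27119×8 = 1233 + 2208 + 6270 + 2676 + 216952 = 229339
Index = 277291 / 229339 × 100 = 120.9088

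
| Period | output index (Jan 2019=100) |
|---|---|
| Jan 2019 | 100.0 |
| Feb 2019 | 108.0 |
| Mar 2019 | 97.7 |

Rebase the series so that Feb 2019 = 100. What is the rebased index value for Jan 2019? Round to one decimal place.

92.6

Rebased(Jan 2019) = 100.0 / 108.0 × 100 = 92.5926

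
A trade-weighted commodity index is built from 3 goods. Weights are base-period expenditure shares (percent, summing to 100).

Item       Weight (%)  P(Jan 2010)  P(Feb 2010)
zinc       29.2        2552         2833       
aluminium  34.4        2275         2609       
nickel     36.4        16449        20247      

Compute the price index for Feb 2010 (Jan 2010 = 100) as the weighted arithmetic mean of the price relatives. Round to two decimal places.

116.67

zinc: 29.2 × (2833/2552) = 29.2 × 1.110110 = 32.4152
aluminium: 34.4 × (2609/2275) = 34.4 × 1.146813 = 39.4504
nickel: 36.4 × (20247/16449) = 36.4 × 1.230895 = 44.8046
Index = Σ wᵢ·(p₁ᵢ/p₀ᵢ) = 32.4152 + 39.4504 + 44.8046 = 116.6702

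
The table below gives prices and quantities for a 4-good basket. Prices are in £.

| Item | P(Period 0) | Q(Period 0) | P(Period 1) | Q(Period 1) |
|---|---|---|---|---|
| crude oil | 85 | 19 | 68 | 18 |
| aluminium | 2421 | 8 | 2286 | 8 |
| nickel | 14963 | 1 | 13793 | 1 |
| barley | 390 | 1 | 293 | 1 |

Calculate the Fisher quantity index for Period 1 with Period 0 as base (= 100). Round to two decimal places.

Laspeyres component (base-period weights):
ΣP(Period 0)Q(Period 1) = 85×18 + 2421×8 + 14963×1 + 390×1 = 1530 + 19368 + 14963 + 390 = 36251
ΣP(Period 0)Q(Period 0) = 85×19 + 2421×8 + 14963×1 + 390×1 = 1615 + 19368 + 14963 + 390 = 36336
L = 36251 / 36336 × 100 = 99.7661
Paasche component (current-period weights):
ΣP(Period 1)Q(Period 1) = 68×18 + 2286×8 + 13793×1 + 293×1 = 1224 + 18288 + 13793 + 293 = 33598
ΣP(Period 1)Q(Period 0) = 68×19 + 2286×8 + 13793×1 + 293×1 = 1292 + 18288 + 13793 + 293 = 33666
P = 33598 / 33666 × 100 = 99.7980
Fisher = √(L × P) = √(99.7661 × 99.7980) = 99.7820

99.78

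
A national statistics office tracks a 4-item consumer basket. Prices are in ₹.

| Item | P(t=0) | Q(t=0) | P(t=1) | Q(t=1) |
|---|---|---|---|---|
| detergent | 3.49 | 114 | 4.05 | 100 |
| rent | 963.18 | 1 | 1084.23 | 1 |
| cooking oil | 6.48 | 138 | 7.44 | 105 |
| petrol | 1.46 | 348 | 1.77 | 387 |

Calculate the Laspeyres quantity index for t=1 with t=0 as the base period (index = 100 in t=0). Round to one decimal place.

Laspeyres quantity index uses base-period prices as weights.
ΣP(t=0)·Q(t=1) = 3.49×100 + 963.18×1 + 6.48×105 + 1.46×387 = 349 + 963.18 + 680.4 + 565.02 = 2557.6
ΣP(t=0)·Q(t=0) = 3.49×114 + 963.18×1 + 6.48×138 + 1.46×348 = 397.86 + 963.18 + 894.24 + 508.08 = 2763.36
Index = 2557.6 / 2763.36 × 100 = 92.5540

92.6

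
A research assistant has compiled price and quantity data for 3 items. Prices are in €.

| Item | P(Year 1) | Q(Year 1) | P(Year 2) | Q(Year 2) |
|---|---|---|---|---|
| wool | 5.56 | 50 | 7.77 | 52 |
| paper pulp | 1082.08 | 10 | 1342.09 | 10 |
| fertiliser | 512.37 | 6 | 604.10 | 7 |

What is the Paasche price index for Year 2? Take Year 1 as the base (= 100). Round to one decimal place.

Paasche price index uses current-period quantities as weights.
ΣP(Year 2)·Q(Year 2) = 7.77×52 + 1342.09×10 + 604.10×7 = 404.04 + 13420.9 + 4228.7 = 18053.64
ΣP(Year 1)·Q(Year 2) = 5.56×52 + 1082.08×10 + 512.37×7 = 289.12 + 10820.8 + 3586.59 = 14696.51
Index = 18053.64 / 14696.51 × 100 = 122.8430

122.8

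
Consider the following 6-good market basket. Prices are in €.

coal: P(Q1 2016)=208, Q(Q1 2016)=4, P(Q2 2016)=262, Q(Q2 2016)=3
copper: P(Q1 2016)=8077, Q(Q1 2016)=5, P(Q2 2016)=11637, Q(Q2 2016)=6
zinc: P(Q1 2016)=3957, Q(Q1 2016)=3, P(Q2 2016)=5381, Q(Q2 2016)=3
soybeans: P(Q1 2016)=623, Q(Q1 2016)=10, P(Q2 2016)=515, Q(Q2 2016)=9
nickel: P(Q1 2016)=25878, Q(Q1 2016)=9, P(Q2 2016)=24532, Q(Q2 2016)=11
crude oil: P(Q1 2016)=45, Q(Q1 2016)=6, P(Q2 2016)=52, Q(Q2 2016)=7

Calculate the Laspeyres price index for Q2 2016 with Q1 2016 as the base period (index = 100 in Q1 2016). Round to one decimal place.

103.1

Laspeyres price index uses base-period quantities as weights.
ΣP(Q2 2016)·Q(Q1 2016) = 262×4 + 11637×5 + 5381×3 + 515×10 + 24532×9 + 52×6 = 1048 + 58185 + 16143 + 5150 + 220788 + 312 = 301626
ΣP(Q1 2016)·Q(Q1 2016) = 208×4 + 8077×5 + 3957×3 + 623×10 + 25878×9 + 45×6 = 832 + 40385 + 11871 + 6230 + 232902 + 270 = 292490
Index = 301626 / 292490 × 100 = 103.1235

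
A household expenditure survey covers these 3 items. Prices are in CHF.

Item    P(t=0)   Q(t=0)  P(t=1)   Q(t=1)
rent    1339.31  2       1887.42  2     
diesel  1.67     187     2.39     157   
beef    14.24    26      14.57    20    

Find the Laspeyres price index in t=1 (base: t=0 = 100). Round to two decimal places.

136.88

Laspeyres price index uses base-period quantities as weights.
ΣP(t=1)·Q(t=0) = 1887.42×2 + 2.39×187 + 14.57×26 = 3774.84 + 446.93 + 378.82 = 4600.59
ΣP(t=0)·Q(t=0) = 1339.31×2 + 1.67×187 + 14.24×26 = 2678.62 + 312.29 + 370.24 = 3361.15
Index = 4600.59 / 3361.15 × 100 = 136.8755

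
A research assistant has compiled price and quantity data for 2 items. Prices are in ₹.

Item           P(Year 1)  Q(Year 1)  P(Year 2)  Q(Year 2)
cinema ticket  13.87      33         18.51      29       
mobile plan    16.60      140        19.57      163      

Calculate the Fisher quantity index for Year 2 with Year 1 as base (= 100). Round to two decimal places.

111.48

Laspeyres component (base-period weights):
ΣP(Year 1)Q(Year 2) = 13.87×29 + 16.60×163 = 402.23 + 2705.8 = 3108.03
ΣP(Year 1)Q(Year 1) = 13.87×33 + 16.60×140 = 457.71 + 2324 = 2781.71
L = 3108.03 / 2781.71 × 100 = 111.7309
Paasche component (current-period weights):
ΣP(Year 2)Q(Year 2) = 18.51×29 + 19.57×163 = 536.79 + 3189.91 = 3726.7
ΣP(Year 2)Q(Year 1) = 18.51×33 + 19.57×140 = 610.83 + 2739.8 = 3350.63
P = 3726.7 / 3350.63 × 100 = 111.2239
Fisher = √(L × P) = √(111.7309 × 111.2239) = 111.4771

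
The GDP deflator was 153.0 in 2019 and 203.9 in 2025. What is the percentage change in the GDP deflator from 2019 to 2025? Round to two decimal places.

33.27%

Change = (203.9 − 153.0) / 153.0 × 100
       = 50.9 / 153.0 × 100 = 33.2680%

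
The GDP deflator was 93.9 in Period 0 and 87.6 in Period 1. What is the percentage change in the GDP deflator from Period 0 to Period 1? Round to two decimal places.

-6.71%

Change = (87.6 − 93.9) / 93.9 × 100
       = -6.3 / 93.9 × 100 = -6.7093%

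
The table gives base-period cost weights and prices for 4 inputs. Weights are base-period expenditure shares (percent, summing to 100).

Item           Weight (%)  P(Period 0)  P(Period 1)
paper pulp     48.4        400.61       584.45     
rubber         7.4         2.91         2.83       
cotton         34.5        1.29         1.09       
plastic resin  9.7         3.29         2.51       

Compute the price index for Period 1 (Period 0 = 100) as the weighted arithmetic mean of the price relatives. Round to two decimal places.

paper pulp: 48.4 × (584.45/400.61) = 48.4 × 1.458900 = 70.6108
rubber: 7.4 × (2.83/2.91) = 7.4 × 0.972509 = 7.1966
cotton: 34.5 × (1.09/1.29) = 34.5 × 0.844961 = 29.1512
plastic resin: 9.7 × (2.51/3.29) = 9.7 × 0.762918 = 7.4003
Index = Σ wᵢ·(p₁ᵢ/p₀ᵢ) = 70.6108 + 7.1966 + 29.1512 + 7.4003 = 114.3588

114.36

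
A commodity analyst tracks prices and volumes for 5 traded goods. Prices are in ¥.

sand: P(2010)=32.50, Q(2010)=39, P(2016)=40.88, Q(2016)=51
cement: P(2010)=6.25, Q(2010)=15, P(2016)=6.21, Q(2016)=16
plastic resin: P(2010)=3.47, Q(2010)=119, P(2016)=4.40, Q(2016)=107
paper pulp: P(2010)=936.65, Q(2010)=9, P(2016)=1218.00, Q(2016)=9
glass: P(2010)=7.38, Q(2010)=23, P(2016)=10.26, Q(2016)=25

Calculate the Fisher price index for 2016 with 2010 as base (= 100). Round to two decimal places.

Laspeyres component (base-period weights):
ΣP(2016)Q(2010) = 40.88×39 + 6.21×15 + 4.40×119 + 1218.00×9 + 10.26×23 = 1594.32 + 93.15 + 523.6 + 10962 + 235.98 = 13409.05
ΣP(2010)Q(2010) = 32.50×39 + 6.25×15 + 3.47×119 + 936.65×9 + 7.38×23 = 1267.5 + 93.75 + 412.93 + 8429.85 + 169.74 = 10373.77
L = 13409.05 / 10373.77 × 100 = 129.2592
Paasche component (current-period weights):
ΣP(2016)Q(2016) = 40.88×51 + 6.21×16 + 4.40×107 + 1218.00×9 + 10.26×25 = 2084.88 + 99.36 + 470.8 + 10962 + 256.5 = 13873.54
ΣP(2010)Q(2016) = 32.50×51 + 6.25×16 + 3.47×107 + 936.65×9 + 7.38×25 = 1657.5 + 100 + 371.29 + 8429.85 + 184.5 = 10743.14
P = 13873.54 / 10743.14 × 100 = 129.1386
Fisher = √(L × P) = √(129.2592 × 129.1386) = 129.1989

129.20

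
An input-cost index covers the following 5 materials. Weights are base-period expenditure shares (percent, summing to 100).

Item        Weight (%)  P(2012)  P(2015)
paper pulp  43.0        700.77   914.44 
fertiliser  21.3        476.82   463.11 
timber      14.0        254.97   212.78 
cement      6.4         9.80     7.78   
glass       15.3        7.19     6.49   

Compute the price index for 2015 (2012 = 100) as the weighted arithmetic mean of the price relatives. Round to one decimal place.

107.4

paper pulp: 43.0 × (914.44/700.77) = 43.0 × 1.304907 = 56.1110
fertiliser: 21.3 × (463.11/476.82) = 21.3 × 0.971247 = 20.6876
timber: 14.0 × (212.78/254.97) = 14.0 × 0.834530 = 11.6834
cement: 6.4 × (7.78/9.80) = 6.4 × 0.793878 = 5.0808
glass: 15.3 × (6.49/7.19) = 15.3 × 0.902643 = 13.8104
Index = Σ wᵢ·(p₁ᵢ/p₀ᵢ) = 56.1110 + 20.6876 + 11.6834 + 5.0808 + 13.8104 = 107.3732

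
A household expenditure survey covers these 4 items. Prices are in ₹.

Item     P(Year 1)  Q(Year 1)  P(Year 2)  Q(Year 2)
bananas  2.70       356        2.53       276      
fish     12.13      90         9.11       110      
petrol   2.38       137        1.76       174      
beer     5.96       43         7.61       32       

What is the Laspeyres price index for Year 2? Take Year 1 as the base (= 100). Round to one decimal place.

86.9

Laspeyres price index uses base-period quantities as weights.
ΣP(Year 2)·Q(Year 1) = 2.53×356 + 9.11×90 + 1.76×137 + 7.61×43 = 900.68 + 819.9 + 241.12 + 327.23 = 2288.93
ΣP(Year 1)·Q(Year 1) = 2.70×356 + 12.13×90 + 2.38×137 + 5.96×43 = 961.2 + 1091.7 + 326.06 + 256.28 = 2635.24
Index = 2288.93 / 2635.24 × 100 = 86.8585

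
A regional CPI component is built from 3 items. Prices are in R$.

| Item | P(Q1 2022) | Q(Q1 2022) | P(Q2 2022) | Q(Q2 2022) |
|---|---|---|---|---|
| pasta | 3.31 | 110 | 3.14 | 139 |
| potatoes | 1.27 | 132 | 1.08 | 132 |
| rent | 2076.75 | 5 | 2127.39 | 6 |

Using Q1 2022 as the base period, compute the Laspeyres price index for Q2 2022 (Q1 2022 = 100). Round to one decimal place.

Laspeyres price index uses base-period quantities as weights.
ΣP(Q2 2022)·Q(Q1 2022) = 3.14×110 + 1.08×132 + 2127.39×5 = 345.4 + 142.56 + 10636.95 = 11124.91
ΣP(Q1 2022)·Q(Q1 2022) = 3.31×110 + 1.27×132 + 2076.75×5 = 364.1 + 167.64 + 10383.75 = 10915.49
Index = 11124.91 / 10915.49 × 100 = 101.9186

101.9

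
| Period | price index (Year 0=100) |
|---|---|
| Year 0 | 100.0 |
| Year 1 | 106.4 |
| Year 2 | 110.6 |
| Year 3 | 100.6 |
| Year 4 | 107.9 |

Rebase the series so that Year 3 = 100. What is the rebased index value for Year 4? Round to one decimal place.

Rebased(Year 4) = 107.9 / 100.6 × 100 = 107.2565

107.3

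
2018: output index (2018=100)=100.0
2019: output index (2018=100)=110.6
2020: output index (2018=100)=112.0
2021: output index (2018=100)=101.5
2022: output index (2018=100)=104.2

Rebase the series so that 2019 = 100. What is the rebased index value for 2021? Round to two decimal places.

Rebased(2021) = 101.5 / 110.6 × 100 = 91.7722

91.77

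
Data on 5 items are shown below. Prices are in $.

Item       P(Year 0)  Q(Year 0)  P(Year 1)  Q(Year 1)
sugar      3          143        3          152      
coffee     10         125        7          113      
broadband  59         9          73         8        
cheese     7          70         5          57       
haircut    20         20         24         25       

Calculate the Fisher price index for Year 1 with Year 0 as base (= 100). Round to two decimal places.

90.94

Laspeyres component (base-period weights):
ΣP(Year 1)Q(Year 0) = 3×143 + 7×125 + 73×9 + 5×70 + 24×20 = 429 + 875 + 657 + 350 + 480 = 2791
ΣP(Year 0)Q(Year 0) = 3×143 + 10×125 + 59×9 + 7×70 + 20×20 = 429 + 1250 + 531 + 490 + 400 = 3100
L = 2791 / 3100 × 100 = 90.0323
Paasche component (current-period weights):
ΣP(Year 1)Q(Year 1) = 3×152 + 7×113 + 73×8 + 5×57 + 24×25 = 456 + 791 + 584 + 285 + 600 = 2716
ΣP(Year 0)Q(Year 1) = 3×152 + 10×113 + 59×8 + 7×57 + 20×25 = 456 + 1130 + 472 + 399 + 500 = 2957
P = 2716 / 2957 × 100 = 91.8498
Fisher = √(L × P) = √(90.0323 × 91.8498) = 90.9365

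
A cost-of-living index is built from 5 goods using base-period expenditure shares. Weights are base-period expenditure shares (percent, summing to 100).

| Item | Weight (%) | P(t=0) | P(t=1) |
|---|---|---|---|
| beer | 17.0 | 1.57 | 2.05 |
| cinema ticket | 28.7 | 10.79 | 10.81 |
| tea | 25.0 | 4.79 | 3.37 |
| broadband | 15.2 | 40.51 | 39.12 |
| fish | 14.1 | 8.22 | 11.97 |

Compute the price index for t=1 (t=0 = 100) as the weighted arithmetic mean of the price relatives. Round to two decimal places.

beer: 17.0 × (2.05/1.57) = 17.0 × 1.305732 = 22.1975
cinema ticket: 28.7 × (10.81/10.79) = 28.7 × 1.001854 = 28.7532
tea: 25.0 × (3.37/4.79) = 25.0 × 0.703549 = 17.5887
broadband: 15.2 × (39.12/40.51) = 15.2 × 0.965687 = 14.6784
fish: 14.1 × (11.97/8.22) = 14.1 × 1.456204 = 20.5325
Index = Σ wᵢ·(p₁ᵢ/p₀ᵢ) = 22.1975 + 28.7532 + 17.5887 + 14.6784 + 20.5325 = 103.7503

103.75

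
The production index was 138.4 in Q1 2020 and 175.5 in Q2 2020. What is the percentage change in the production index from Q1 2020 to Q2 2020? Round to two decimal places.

Change = (175.5 − 138.4) / 138.4 × 100
       = 37.1 / 138.4 × 100 = 26.8064%

26.81%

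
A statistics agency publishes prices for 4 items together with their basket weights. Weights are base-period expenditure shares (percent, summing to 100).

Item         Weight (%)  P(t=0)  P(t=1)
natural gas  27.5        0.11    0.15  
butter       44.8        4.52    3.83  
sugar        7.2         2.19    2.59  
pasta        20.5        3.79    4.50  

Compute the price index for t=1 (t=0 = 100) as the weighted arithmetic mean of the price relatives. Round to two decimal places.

108.32

natural gas: 27.5 × (0.15/0.11) = 27.5 × 1.363636 = 37.5000
butter: 44.8 × (3.83/4.52) = 44.8 × 0.847345 = 37.9611
sugar: 7.2 × (2.59/2.19) = 7.2 × 1.182648 = 8.5151
pasta: 20.5 × (4.50/3.79) = 20.5 × 1.187335 = 24.3404
Index = Σ wᵢ·(p₁ᵢ/p₀ᵢ) = 37.5000 + 37.9611 + 8.5151 + 24.3404 = 108.3165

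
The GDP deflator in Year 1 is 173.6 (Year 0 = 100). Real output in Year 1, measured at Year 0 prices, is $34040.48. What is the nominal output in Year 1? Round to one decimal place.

59094.3

Nominal = Real × (Index/100) = 34040.48 × (173.6/100)
        = 34040.48 × 1.736 = 59094.2733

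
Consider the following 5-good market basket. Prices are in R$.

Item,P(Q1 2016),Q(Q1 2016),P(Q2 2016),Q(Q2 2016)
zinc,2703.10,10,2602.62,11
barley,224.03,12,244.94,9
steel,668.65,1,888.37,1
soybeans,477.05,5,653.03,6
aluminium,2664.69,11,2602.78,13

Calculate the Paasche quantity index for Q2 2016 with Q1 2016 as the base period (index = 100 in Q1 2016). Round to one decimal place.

112.5

Paasche quantity index uses current-period prices as weights.
ΣP(Q2 2016)·Q(Q2 2016) = 2602.62×11 + 244.94×9 + 888.37×1 + 653.03×6 + 2602.78×13 = 28628.82 + 2204.46 + 888.37 + 3918.18 + 33836.14 = 69475.97
ΣP(Q2 2016)·Q(Q1 2016) = 2602.62×10 + 244.94×12 + 888.37×1 + 653.03×5 + 2602.78×11 = 26026.2 + 2939.28 + 888.37 + 3265.15 + 28630.58 = 61749.58
Index = 69475.97 / 61749.58 × 100 = 112.5125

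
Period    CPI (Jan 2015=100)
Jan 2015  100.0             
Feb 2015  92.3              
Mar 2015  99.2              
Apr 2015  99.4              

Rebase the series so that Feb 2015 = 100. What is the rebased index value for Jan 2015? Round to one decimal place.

Rebased(Jan 2015) = 100.0 / 92.3 × 100 = 108.3424

108.3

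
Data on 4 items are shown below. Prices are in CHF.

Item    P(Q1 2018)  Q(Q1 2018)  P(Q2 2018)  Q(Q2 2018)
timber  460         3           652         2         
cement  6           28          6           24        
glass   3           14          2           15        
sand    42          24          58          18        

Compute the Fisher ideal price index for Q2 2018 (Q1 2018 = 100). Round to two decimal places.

Laspeyres component (base-period weights):
ΣP(Q2 2018)Q(Q1 2018) = 652×3 + 6×28 + 2×14 + 58×24 = 1956 + 168 + 28 + 1392 = 3544
ΣP(Q1 2018)Q(Q1 2018) = 460×3 + 6×28 + 3×14 + 42×24 = 1380 + 168 + 42 + 1008 = 2598
L = 3544 / 2598 × 100 = 136.4126
Paasche component (current-period weights):
ΣP(Q2 2018)Q(Q2 2018) = 652×2 + 6×24 + 2×15 + 58×18 = 1304 + 144 + 30 + 1044 = 2522
ΣP(Q1 2018)Q(Q2 2018) = 460×2 + 6×24 + 3×15 + 42×18 = 920 + 144 + 45 + 756 = 1865
P = 2522 / 1865 × 100 = 135.2279
Fisher = √(L × P) = √(136.4126 × 135.2279) = 135.8190

135.82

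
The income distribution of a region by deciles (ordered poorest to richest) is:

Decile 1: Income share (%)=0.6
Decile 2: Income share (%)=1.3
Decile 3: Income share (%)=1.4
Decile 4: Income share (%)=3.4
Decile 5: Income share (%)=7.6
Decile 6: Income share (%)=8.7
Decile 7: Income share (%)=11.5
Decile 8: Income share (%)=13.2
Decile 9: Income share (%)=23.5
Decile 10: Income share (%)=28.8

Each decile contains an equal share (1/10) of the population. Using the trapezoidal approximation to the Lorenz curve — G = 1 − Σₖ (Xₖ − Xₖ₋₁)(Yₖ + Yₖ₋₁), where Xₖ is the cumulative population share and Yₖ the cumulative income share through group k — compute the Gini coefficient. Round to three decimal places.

Cumulative income shares Yₖ: 0.0060, 0.0190, 0.0330, 0.0670, 0.1430, 0.2300, 0.3450, 0.4770, 0.7120, 1.0000
Σ (Xₖ−Xₖ₋₁)(Yₖ+Yₖ₋₁) = (1/10)(0.0060+0.0000) + (1/10)(0.0190+0.0060) + (1/10)(0.0330+0.0190) + (1/10)(0.0670+0.0330) + (1/10)(0.1430+0.0670) + (1/10)(0.2300+0.1430) + (1/10)(0.3450+0.2300) + (1/10)(0.4770+0.3450) + (1/10)(0.7120+0.4770) + (1/10)(1.0000+0.7120)
  = 0.0006 + 0.0025 + 0.0052 + 0.0100 + 0.0210 + 0.0373 + 0.0575 + 0.0822 + 0.1189 + 0.1712 = 0.5064
G = 1 − 0.5064 = 0.4936

0.494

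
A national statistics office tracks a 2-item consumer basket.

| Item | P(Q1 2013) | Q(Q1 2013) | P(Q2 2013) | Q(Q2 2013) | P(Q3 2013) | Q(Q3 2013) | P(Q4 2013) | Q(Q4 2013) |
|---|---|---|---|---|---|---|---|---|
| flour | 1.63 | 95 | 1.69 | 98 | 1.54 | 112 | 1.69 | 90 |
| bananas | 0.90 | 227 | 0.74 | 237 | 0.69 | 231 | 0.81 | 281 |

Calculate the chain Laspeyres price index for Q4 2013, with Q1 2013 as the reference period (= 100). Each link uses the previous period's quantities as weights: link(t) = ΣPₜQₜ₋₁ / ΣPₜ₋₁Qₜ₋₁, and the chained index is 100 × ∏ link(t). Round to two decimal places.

Link Q1 2013→Q2 2013:
ΣP(Q2 2013)Q(Q1 2013) = 1.69×95 + 0.74×227 = 160.55 + 167.98 = 328.53
ΣP(Q1 2013)Q(Q1 2013) = 1.63×95 + 0.90×227 = 154.85 + 204.3 = 359.15
link = 328.53/359.15 = 0.914743
Link Q2 2013→Q3 2013:
ΣP(Q3 2013)Q(Q2 2013) = 1.54×98 + 0.69×237 = 150.92 + 163.53 = 314.45
ΣP(Q2 2013)Q(Q2 2013) = 1.69×98 + 0.74×237 = 165.62 + 175.38 = 341
link = 314.45/341 = 0.922141
Link Q3 2013→Q4 2013:
ΣP(Q4 2013)Q(Q3 2013) = 1.69×112 + 0.81×231 = 189.28 + 187.11 = 376.39
ΣP(Q3 2013)Q(Q3 2013) = 1.54×112 + 0.69×231 = 172.48 + 159.39 = 331.87
link = 376.39/331.87 = 1.134149
Chained index = 100 × 0.914743 × 0.922141 × 1.134149 = 95.6679

95.67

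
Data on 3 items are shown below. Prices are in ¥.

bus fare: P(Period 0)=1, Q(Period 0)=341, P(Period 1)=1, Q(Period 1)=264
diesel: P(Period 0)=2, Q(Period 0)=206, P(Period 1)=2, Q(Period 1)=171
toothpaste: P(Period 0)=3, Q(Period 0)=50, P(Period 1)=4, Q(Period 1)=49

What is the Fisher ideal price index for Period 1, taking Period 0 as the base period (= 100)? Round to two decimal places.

106.02

Laspeyres component (base-period weights):
ΣP(Period 1)Q(Period 0) = 1×341 + 2×206 + 4×50 = 341 + 412 + 200 = 953
ΣP(Period 0)Q(Period 0) = 1×341 + 2×206 + 3×50 = 341 + 412 + 150 = 903
L = 953 / 903 × 100 = 105.5371
Paasche component (current-period weights):
ΣP(Period 1)Q(Period 1) = 1×264 + 2×171 + 4×49 = 264 + 342 + 196 = 802
ΣP(Period 0)Q(Period 1) = 1×264 + 2×171 + 3×49 = 264 + 342 + 147 = 753
P = 802 / 753 × 100 = 106.5073
Fisher = √(L × P) = √(105.5371 × 106.5073) = 106.0211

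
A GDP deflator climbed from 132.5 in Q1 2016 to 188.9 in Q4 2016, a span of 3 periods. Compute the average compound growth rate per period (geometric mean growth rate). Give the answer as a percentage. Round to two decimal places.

12.55%

Growth factor = (188.9/132.5)^(1/3) = (1.425660)^(1/3) = 1.125482
Growth rate = 1.125482 − 1 = 0.125482 = 12.5482%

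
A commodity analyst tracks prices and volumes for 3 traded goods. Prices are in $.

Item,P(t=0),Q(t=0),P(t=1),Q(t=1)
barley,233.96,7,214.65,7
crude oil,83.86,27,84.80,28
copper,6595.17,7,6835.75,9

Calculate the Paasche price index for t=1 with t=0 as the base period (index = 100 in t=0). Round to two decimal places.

Paasche price index uses current-period quantities as weights.
ΣP(t=1)·Q(t=1) = 214.65×7 + 84.80×28 + 6835.75×9 = 1502.55 + 2374.4 + 61521.75 = 65398.7
ΣP(t=0)·Q(t=1) = 233.96×7 + 83.86×28 + 6595.17×9 = 1637.72 + 2348.08 + 59356.53 = 63342.33
Index = 65398.7 / 63342.33 × 100 = 103.2464

103.25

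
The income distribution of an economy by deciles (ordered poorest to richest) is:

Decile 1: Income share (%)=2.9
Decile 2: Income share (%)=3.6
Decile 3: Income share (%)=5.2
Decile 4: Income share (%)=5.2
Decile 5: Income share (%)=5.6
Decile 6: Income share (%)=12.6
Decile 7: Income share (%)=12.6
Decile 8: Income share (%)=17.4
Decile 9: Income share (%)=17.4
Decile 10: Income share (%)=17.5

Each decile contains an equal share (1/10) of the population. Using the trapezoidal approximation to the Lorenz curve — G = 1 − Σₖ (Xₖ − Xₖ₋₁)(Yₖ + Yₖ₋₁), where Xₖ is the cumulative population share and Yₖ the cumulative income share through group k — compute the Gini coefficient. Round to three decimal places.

0.318

Cumulative income shares Yₖ: 0.0290, 0.0650, 0.1170, 0.1690, 0.2250, 0.3510, 0.4770, 0.6510, 0.8250, 1.0000
Σ (Xₖ−Xₖ₋₁)(Yₖ+Yₖ₋₁) = (1/10)(0.0290+0.0000) + (1/10)(0.0650+0.0290) + (1/10)(0.1170+0.0650) + (1/10)(0.1690+0.1170) + (1/10)(0.2250+0.1690) + (1/10)(0.3510+0.2250) + (1/10)(0.4770+0.3510) + (1/10)(0.6510+0.4770) + (1/10)(0.8250+0.6510) + (1/10)(1.0000+0.8250)
  = 0.0029 + 0.0094 + 0.0182 + 0.0286 + 0.0394 + 0.0576 + 0.0828 + 0.1128 + 0.1476 + 0.1825 = 0.6818
G = 1 − 0.6818 = 0.3182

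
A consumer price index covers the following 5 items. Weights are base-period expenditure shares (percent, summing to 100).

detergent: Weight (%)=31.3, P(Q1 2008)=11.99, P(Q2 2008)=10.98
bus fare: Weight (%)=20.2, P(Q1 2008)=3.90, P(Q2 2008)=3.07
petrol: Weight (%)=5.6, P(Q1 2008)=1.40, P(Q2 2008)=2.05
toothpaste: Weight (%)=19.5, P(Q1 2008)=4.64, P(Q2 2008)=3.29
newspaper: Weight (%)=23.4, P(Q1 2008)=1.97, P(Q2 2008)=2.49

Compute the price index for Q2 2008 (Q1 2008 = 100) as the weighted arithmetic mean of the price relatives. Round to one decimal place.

detergent: 31.3 × (10.98/11.99) = 31.3 × 0.915763 = 28.6634
bus fare: 20.2 × (3.07/3.90) = 20.2 × 0.787179 = 15.9010
petrol: 5.6 × (2.05/1.40) = 5.6 × 1.464286 = 8.2000
toothpaste: 19.5 × (3.29/4.64) = 19.5 × 0.709052 = 13.8265
newspaper: 23.4 × (2.49/1.97) = 23.4 × 1.263959 = 29.5766
Index = Σ wᵢ·(p₁ᵢ/p₀ᵢ) = 28.6634 + 15.9010 + 8.2000 + 13.8265 + 29.5766 = 96.1676

96.2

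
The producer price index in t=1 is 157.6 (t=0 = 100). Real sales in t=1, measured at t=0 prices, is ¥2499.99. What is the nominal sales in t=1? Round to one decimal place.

Nominal = Real × (Index/100) = 2499.99 × (157.6/100)
        = 2499.99 × 1.576 = 3939.9842

3940.0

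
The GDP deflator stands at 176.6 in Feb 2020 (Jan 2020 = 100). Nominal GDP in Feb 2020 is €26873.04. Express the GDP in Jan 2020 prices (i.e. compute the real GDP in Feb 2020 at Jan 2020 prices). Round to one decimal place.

Real = Nominal ÷ (Index/100) = 26873.04 ÷ (176.6/100)
     = 26873.04 ÷ 1.766 = 15216.8969

15216.9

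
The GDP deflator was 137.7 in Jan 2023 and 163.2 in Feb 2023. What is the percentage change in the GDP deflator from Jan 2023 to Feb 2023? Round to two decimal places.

Change = (163.2 − 137.7) / 137.7 × 100
       = 25.5 / 137.7 × 100 = 18.5185%

18.52%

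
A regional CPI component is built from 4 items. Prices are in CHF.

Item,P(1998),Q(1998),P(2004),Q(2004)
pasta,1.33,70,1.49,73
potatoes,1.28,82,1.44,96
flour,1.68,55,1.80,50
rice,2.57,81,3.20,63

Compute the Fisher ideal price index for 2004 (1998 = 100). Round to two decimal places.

Laspeyres component (base-period weights):
ΣP(2004)Q(1998) = 1.49×70 + 1.44×82 + 1.80×55 + 3.20×81 = 104.3 + 118.08 + 99 + 259.2 = 580.58
ΣP(1998)Q(1998) = 1.33×70 + 1.28×82 + 1.68×55 + 2.57×81 = 93.1 + 104.96 + 92.4 + 208.17 = 498.63
L = 580.58 / 498.63 × 100 = 116.4350
Paasche component (current-period weights):
ΣP(2004)Q(2004) = 1.49×73 + 1.44×96 + 1.80×50 + 3.20×63 = 108.77 + 138.24 + 90 + 201.6 = 538.61
ΣP(1998)Q(2004) = 1.33×73 + 1.28×96 + 1.68×50 + 2.57×63 = 97.09 + 122.88 + 84 + 161.91 = 465.88
P = 538.61 / 465.88 × 100 = 115.6113
Fisher = √(L × P) = √(116.4350 × 115.6113) = 116.0224

116.02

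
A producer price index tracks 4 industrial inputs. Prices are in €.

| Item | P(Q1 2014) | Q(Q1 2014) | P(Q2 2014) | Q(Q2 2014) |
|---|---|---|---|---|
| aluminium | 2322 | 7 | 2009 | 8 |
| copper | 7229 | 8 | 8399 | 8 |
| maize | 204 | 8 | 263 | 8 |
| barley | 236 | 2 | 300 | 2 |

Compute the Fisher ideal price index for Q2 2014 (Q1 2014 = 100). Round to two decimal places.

Laspeyres component (base-period weights):
ΣP(Q2 2014)Q(Q1 2014) = 2009×7 + 8399×8 + 263×8 + 300×2 = 14063 + 67192 + 2104 + 600 = 83959
ΣP(Q1 2014)Q(Q1 2014) = 2322×7 + 7229×8 + 204×8 + 236×2 = 16254 + 57832 + 1632 + 472 = 76190
L = 83959 / 76190 × 100 = 110.1969
Paasche component (current-period weights):
ΣP(Q2 2014)Q(Q2 2014) = 2009×8 + 8399×8 + 263×8 + 300×2 = 16072 + 67192 + 2104 + 600 = 85968
ΣP(Q1 2014)Q(Q2 2014) = 2322×8 + 7229×8 + 204×8 + 236×2 = 18576 + 57832 + 1632 + 472 = 78512
P = 85968 / 78512 × 100 = 109.4966
Fisher = √(L × P) = √(110.1969 × 109.4966) = 109.8462

109.85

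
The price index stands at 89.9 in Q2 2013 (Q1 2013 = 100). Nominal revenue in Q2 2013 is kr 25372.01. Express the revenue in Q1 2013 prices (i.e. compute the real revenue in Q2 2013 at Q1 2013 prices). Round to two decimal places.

28222.48

Real = Nominal ÷ (Index/100) = 25372.01 ÷ (89.9/100)
     = 25372.01 ÷ 0.899 = 28222.4805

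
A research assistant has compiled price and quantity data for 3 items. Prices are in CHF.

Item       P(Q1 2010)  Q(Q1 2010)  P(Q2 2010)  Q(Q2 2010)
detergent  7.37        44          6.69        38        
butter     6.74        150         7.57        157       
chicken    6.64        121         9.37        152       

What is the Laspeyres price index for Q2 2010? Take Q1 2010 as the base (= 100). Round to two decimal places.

Laspeyres price index uses base-period quantities as weights.
ΣP(Q2 2010)·Q(Q1 2010) = 6.69×44 + 7.57×150 + 9.37×121 = 294.36 + 1135.5 + 1133.77 = 2563.63
ΣP(Q1 2010)·Q(Q1 2010) = 7.37×44 + 6.74×150 + 6.64×121 = 324.28 + 1011 + 803.44 = 2138.72
Index = 2563.63 / 2138.72 × 100 = 119.8675

119.87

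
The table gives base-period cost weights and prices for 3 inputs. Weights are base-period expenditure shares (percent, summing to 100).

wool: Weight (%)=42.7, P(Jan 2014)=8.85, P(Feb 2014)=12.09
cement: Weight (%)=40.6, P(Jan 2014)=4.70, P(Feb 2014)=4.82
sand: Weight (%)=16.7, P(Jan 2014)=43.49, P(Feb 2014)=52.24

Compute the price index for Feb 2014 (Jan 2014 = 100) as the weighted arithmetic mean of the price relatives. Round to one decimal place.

120.0

wool: 42.7 × (12.09/8.85) = 42.7 × 1.366102 = 58.3325
cement: 40.6 × (4.82/4.70) = 40.6 × 1.025532 = 41.6366
sand: 16.7 × (52.24/43.49) = 16.7 × 1.201196 = 20.0600
Index = Σ wᵢ·(p₁ᵢ/p₀ᵢ) = 58.3325 + 41.6366 + 20.0600 = 120.0291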